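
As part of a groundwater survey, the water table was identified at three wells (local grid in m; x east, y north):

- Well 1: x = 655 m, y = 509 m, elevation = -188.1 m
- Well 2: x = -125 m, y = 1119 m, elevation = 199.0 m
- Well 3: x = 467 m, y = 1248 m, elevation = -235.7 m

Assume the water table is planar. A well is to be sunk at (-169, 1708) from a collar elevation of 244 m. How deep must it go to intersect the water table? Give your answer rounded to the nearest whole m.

155 m

Let the plane be z = a·x + b·y + c.
Well 2−Well 1: −780a + 610b = 387.1;  Well 3−Well 1: −188a + 739b = −47.6.
Solving gives a = −0.68242, b = −0.23802.
Then c = -188.1 − a·655 − b·509 = 380.04.
At (-169, 1708): z_contact = 115.3 − 406.5 + 380.04 = 88.8 m.
Depth below ground = 244 − 88.8 = 155 m.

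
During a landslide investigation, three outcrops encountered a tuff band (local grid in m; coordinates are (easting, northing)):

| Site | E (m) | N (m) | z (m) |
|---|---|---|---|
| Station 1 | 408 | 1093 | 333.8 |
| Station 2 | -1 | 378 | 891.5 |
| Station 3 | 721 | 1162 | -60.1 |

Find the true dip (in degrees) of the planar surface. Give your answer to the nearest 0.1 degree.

51.2°

Two edge vectors: Station 1→Station 2 = (-409, -715, 557.7), Station 1→Station 3 = (313, 69, -393.9).
Normal n = (Station 1→Station 2) × (Station 1→Station 3) = (243157.2, 13455, 195574).
So ∂z/∂E = −n_x/n_z = −1.24330 and ∂z/∂N = −n_y/n_z = −0.06880.
Gradient magnitude |∇z| = √(a² + b²) = √(1.54580 + 0.00473) = 1.24520.
True dip = arctan(1.24520) = 51.2°, dipping toward E (azimuth ≈ 087°).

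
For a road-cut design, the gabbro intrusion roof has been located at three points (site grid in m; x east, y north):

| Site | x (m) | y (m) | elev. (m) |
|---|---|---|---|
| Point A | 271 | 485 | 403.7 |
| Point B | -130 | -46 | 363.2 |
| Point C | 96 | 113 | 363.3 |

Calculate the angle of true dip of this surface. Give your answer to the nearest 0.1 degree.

11.2°

Let the plane be z = a·x + b·y + c.
Point B−Point A: −401a − 531b = −40.5;  Point C−Point A: −175a − 372b = −40.4.
Solving gives a = −0.11354, b = 0.16202.
Gradient magnitude |∇z| = √(a² + b²) = √(0.01289 + 0.02625) = 0.19784.
True dip = arctan(0.19784) = 11.2°, dipping toward SE (azimuth ≈ 145°).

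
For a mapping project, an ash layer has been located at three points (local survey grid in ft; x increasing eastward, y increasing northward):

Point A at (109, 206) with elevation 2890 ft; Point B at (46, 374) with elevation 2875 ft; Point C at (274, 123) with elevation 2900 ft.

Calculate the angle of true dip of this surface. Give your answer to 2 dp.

4.82°

Two edge vectors: Point A→Point B = (-63, 168, -15), Point A→Point C = (165, -83, 10).
Normal n = (Point A→Point B) × (Point A→Point C) = (435, -1845, -22491).
So ∂z/∂x = −n_x/n_z = 0.01934 and ∂z/∂y = −n_y/n_z = −0.08203.
Gradient magnitude |∇z| = √(a² + b²) = √(0.00037 + 0.00673) = 0.08428.
True dip = arctan(0.08428) = 4.82°, dipping toward NNW (azimuth ≈ 347°).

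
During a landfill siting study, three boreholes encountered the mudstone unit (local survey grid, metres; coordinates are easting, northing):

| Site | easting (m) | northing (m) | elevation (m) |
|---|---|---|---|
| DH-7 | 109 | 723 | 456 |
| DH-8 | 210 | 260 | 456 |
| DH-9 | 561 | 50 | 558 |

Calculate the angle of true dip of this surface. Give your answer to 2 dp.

Let the plane be z = a·easting + b·northing + c.
DH-8−DH-7: 101a − 463b = 0;  DH-9−DH-7: 452a − 673b = 102.
Solving gives a = 0.33422, b = 0.07291.
Gradient magnitude |∇z| = √(a² + b²) = √(0.11170 + 0.00532) = 0.34208.
True dip = arctan(0.34208) = 18.88°, dipping toward WSW (azimuth ≈ 258°).

18.88°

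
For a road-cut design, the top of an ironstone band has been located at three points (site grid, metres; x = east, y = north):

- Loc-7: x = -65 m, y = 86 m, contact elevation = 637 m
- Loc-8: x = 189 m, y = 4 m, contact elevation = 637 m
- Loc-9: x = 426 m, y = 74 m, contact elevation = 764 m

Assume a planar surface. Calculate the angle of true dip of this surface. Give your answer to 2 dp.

Let the plane be z = a·x + b·y + c.
Loc-8−Loc-7: 254a − 82b = 0;  Loc-9−Loc-7: 491a − 12b = 127.
Solving gives a = 0.27984, b = 0.86682.
Gradient magnitude |∇z| = √(a² + b²) = √(0.07831 + 0.75138) = 0.91088.
True dip = arctan(0.91088) = 42.33°, dipping toward SSW (azimuth ≈ 198°).

42.33°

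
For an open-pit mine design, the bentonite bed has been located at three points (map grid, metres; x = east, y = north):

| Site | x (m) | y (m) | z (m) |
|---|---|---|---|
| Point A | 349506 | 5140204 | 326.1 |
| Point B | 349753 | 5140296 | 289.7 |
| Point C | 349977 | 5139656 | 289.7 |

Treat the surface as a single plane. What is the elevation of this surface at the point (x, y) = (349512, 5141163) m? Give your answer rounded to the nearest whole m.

282 m

Let the plane be z = a·x + b·y + c.
Point B−Point A: 247a + 92b = −36.4;  Point C−Point A: 471a − 548b = −36.4.
Solving gives a = −0.13037249, b = −0.04563037.
Then c = 326.1 − a·349506 − b·5140204 = 280441.49.
At (349512, 5141163): z = −45566.8 − 234593.2 + 280441.49 = 281.6 m.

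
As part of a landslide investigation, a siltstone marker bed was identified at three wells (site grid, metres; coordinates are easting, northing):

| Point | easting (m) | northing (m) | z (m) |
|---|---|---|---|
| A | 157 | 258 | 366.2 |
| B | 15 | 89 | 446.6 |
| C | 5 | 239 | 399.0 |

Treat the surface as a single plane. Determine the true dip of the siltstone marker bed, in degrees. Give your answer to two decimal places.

Two edge vectors: A→B = (-142, -169, 80.4), A→C = (-152, -19, 32.8).
Normal n = (A→B) × (A→C) = (-4015.6, -7563.2, -22990).
So ∂z/∂easting = −n_x/n_z = −0.17467 and ∂z/∂northing = −n_y/n_z = −0.32898.
Gradient magnitude |∇z| = √(a² + b²) = √(0.03051 + 0.10823) = 0.37247.
True dip = arctan(0.37247) = 20.43°, dipping toward NNE (azimuth ≈ 028°).

20.43°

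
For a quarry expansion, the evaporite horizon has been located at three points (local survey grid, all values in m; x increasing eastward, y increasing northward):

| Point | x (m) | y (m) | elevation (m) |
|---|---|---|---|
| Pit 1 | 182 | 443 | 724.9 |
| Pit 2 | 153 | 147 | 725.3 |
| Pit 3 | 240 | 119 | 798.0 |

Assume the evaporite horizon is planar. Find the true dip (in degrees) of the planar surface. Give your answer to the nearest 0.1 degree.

39.1°

Two edge vectors: Pit 1→Pit 2 = (-29, -296, 0.4), Pit 1→Pit 3 = (58, -324, 73.1).
Normal n = (Pit 1→Pit 2) × (Pit 1→Pit 3) = (-21508, 2143.1, 26564).
So ∂z/∂x = −n_x/n_z = 0.80967 and ∂z/∂y = −n_y/n_z = −0.08068.
Gradient magnitude |∇z| = √(a² + b²) = √(0.65556 + 0.00651) = 0.81368.
True dip = arctan(0.81368) = 39.1°, dipping toward W (azimuth ≈ 276°).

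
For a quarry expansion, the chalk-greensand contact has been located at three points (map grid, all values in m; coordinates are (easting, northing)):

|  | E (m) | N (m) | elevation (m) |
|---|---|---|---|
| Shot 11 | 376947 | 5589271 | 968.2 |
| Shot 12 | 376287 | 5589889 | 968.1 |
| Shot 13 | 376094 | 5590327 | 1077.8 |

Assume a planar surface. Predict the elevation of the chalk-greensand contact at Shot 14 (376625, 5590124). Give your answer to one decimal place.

1203.4 m

Let the plane be z = a·E + b·N + c.
Shot 12−Shot 11: −660a + 618b = −0.1;  Shot 13−Shot 11: −853a + 1056b = 109.6.
Solving gives a = 0.399505318, b = 0.426494352.
Then c = 968.2 − a·376947 − b·5589271 = −2533416.65.
At (376625, 5590124): z = 150463.7 + 2384156.3 − 2533416.65 = 1203.4 m.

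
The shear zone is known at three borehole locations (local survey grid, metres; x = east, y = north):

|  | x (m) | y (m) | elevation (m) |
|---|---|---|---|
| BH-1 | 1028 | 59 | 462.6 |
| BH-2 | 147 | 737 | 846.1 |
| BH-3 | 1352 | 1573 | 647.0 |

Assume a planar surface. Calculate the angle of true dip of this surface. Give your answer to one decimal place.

19.1°

Let the plane be z = a·x + b·y + c.
BH-2−BH-1: −881a + 678b = 383.5;  BH-3−BH-1: 324a + 1514b = 184.4.
Solving gives a = −0.29327, b = 0.18456.
Gradient magnitude |∇z| = √(a² + b²) = √(0.08601 + 0.03406) = 0.34651.
True dip = arctan(0.34651) = 19.1°, dipping toward ESE (azimuth ≈ 122°).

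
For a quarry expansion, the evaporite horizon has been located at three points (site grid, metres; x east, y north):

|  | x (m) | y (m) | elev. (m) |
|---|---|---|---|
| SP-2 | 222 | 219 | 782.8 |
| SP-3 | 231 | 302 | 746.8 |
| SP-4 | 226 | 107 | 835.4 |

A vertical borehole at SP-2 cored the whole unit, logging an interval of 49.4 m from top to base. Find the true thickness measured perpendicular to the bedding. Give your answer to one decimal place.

43.8 m

Let the plane be z = a·x + b·y + c.
SP-3−SP-2: 9a + 83b = −36;  SP-4−SP-2: 4a − 112b = 52.6.
Solving gives a = 0.24910, b = −0.46075.
|∇z| = √(a²+b²) = 0.52377, so dip δ = arctan(0.52377) = 27.64°.
True thickness = vertical thickness × cos δ = 49.4 × cos 27.64° = 43.8 m.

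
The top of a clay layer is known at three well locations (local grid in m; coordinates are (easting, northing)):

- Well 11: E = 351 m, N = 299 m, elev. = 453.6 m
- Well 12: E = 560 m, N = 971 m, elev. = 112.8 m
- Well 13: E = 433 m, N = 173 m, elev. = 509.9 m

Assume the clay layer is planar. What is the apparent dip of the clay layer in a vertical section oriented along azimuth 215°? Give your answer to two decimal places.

Two edge vectors: Well 11→Well 12 = (209, 672, -340.8), Well 11→Well 13 = (82, -126, 56.3).
Normal n = (Well 11→Well 12) × (Well 11→Well 13) = (-5107.2, -39712.3, -81438).
So ∂z/∂E = −n_x/n_z = −0.06271 and ∂z/∂N = −n_y/n_z = −0.48764.
Unit vector along 215° is (sin 215°, cos 215°) = (-0.5736, -0.8192).
Slope in that direction = a·(-0.5736) + b·(-0.8192) = 0.43542.
Apparent dip = arctan|0.43542| = 23.53° (true dip is 26.2°, so apparent ≤ true as expected).

23.53°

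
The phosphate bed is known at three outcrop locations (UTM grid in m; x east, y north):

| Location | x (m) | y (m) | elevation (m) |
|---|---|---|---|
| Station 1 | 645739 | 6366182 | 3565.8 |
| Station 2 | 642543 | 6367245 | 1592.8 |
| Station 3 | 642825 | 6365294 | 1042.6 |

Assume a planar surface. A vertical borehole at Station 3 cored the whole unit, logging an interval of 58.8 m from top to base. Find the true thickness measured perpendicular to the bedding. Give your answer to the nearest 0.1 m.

Two edge vectors: Station 1→Station 2 = (-3196, 1063, -1973), Station 1→Station 3 = (-2914, -888, -2523.2).
Normal n = (Station 1→Station 2) × (Station 1→Station 3) = (-4434185.6, -2314825.2, 5935630).
So ∂z/∂x = −n_x/n_z = 0.74705 and ∂z/∂y = −n_y/n_z = 0.38999.
|∇z| = √(a²+b²) = 0.84271, so dip δ = arctan(0.84271) = 40.12°.
True thickness = vertical thickness × cos δ = 58.8 × cos 40.12° = 45.0 m.

45.0 m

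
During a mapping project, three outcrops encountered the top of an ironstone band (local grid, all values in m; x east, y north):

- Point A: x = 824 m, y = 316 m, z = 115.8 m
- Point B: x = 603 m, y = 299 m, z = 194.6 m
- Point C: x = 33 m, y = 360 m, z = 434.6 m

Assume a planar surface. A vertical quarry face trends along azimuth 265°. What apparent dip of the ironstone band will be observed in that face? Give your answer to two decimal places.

Let the plane be z = a·x + b·y + c.
Point B−Point A: −221a − 17b = 78.8;  Point C−Point A: −791a + 44b = 318.8.
Solving gives a = −0.38353, b = 0.35061.
Unit vector along 265° is (sin 265°, cos 265°) = (-0.9962, -0.0872).
Slope in that direction = a·(-0.9962) + b·(-0.0872) = 0.35151.
Apparent dip = arctan|0.35151| = 19.37° (true dip is 27.5°, so apparent ≤ true as expected).

19.37°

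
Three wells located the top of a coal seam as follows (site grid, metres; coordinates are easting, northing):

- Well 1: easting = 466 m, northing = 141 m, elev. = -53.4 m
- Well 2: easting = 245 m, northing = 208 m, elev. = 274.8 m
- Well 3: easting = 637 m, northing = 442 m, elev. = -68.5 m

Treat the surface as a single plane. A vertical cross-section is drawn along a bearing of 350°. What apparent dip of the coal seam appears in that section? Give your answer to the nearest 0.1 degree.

Two edge vectors: Well 1→Well 2 = (-221, 67, 328.2), Well 1→Well 3 = (171, 301, -15.1).
Normal n = (Well 1→Well 2) × (Well 1→Well 3) = (-99799.9, 52785.1, -77978).
So ∂z/∂easting = −n_x/n_z = −1.27985 and ∂z/∂northing = −n_y/n_z = 0.67692.
Unit vector along 350° is (sin 350°, cos 350°) = (-0.1736, 0.9848).
Slope in that direction = a·(-0.1736) + b·(0.9848) = 0.88888.
Apparent dip = arctan|0.88888| = 41.6° (true dip is 55.4°, so apparent ≤ true as expected).

41.6°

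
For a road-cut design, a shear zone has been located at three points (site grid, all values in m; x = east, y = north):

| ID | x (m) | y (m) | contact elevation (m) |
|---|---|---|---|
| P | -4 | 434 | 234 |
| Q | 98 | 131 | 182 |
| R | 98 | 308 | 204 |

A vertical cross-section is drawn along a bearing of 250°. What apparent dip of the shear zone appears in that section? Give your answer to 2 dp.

Two edge vectors: P→Q = (102, -303, -52), P→R = (102, -126, -30).
Normal n = (P→Q) × (P→R) = (2538, -2244, 18054).
So ∂z/∂x = −n_x/n_z = −0.14058 and ∂z/∂y = −n_y/n_z = 0.12429.
Unit vector along 250° is (sin 250°, cos 250°) = (-0.9397, -0.3420).
Slope in that direction = a·(-0.9397) + b·(-0.3420) = 0.08959.
Apparent dip = arctan|0.08959| = 5.12° (true dip is 10.6°, so apparent ≤ true as expected).

5.12°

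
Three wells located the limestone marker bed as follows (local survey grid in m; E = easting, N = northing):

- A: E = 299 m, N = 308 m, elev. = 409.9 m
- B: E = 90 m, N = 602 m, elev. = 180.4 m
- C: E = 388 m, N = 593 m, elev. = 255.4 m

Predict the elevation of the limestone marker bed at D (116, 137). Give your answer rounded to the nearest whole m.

472 m

Let the plane be z = a·E + b·N + c.
B−A: −209a + 294b = −229.5;  C−A: 89a + 285b = −154.5.
Solving gives a = 0.23311, b = −0.61490.
Then c = 409.9 − a·299 − b·308 = 529.59.
At (116, 137): z = 27.0 − 84.2 + 529.59 = 472.4 m.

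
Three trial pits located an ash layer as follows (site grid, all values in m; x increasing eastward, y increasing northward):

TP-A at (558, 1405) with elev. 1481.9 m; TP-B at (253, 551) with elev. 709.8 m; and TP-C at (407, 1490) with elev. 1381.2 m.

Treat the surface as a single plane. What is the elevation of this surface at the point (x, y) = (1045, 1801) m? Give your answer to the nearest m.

Two edge vectors: TP-A→TP-B = (-305, -854, -772.1), TP-A→TP-C = (-151, 85, -100.7).
Normal n = (TP-A→TP-B) × (TP-A→TP-C) = (151626.3, 85873.6, -154879).
So ∂z/∂x = −n_x/n_z = 0.97900 and ∂z/∂y = −n_y/n_z = 0.55446.
Intercept c from TP-A: 1481.9 − 546.28 − 779.01 = 156.61.
At (1045, 1801): z = 1023.1 + 998.6 + 156.61 = 2178.2 m.

2178 m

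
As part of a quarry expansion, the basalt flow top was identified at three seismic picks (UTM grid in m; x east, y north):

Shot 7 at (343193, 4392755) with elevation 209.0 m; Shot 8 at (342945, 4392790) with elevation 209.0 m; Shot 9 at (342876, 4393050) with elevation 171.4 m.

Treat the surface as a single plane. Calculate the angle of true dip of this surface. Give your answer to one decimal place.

8.6°

Two edge vectors: Shot 7→Shot 8 = (-248, 35, 0), Shot 7→Shot 9 = (-317, 295, -37.6).
Normal n = (Shot 7→Shot 8) × (Shot 7→Shot 9) = (-1316, -9324.8, -62065).
So ∂z/∂x = −n_x/n_z = −0.02120 and ∂z/∂y = −n_y/n_z = −0.15024.
Gradient magnitude |∇z| = √(a² + b²) = √(0.00045 + 0.02257) = 0.15173.
True dip = arctan(0.15173) = 8.6°, dipping toward N (azimuth ≈ 008°).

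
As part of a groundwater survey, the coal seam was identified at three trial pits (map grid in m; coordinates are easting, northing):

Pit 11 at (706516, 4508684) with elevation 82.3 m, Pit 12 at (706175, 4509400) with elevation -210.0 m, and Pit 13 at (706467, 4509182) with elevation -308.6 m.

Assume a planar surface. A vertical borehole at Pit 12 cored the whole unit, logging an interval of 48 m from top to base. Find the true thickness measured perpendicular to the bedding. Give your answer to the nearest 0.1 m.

Two edge vectors: Pit 11→Pit 12 = (-341, 716, -292.3), Pit 11→Pit 13 = (-49, 498, -390.9).
Normal n = (Pit 11→Pit 12) × (Pit 11→Pit 13) = (-134319, -118974.2, -134734).
So ∂z/∂easting = −n_x/n_z = −0.99692 and ∂z/∂northing = −n_y/n_z = −0.88303.
|∇z| = √(a²+b²) = 1.33176, so dip δ = arctan(1.33176) = 53.10°.
True thickness = vertical thickness × cos δ = 48 × cos 53.10° = 28.8 m.

28.8 m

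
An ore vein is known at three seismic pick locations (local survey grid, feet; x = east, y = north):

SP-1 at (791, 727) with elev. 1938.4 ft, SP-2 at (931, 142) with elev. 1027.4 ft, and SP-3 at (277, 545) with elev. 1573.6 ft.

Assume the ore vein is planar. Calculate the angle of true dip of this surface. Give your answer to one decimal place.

58.0°

Two edge vectors: SP-1→SP-2 = (140, -585, -911), SP-1→SP-3 = (-514, -182, -364.8).
Normal n = (SP-1→SP-2) × (SP-1→SP-3) = (47606, 519326, -326170).
So ∂z/∂x = −n_x/n_z = 0.14595 and ∂z/∂y = −n_y/n_z = 1.59219.
Gradient magnitude |∇z| = √(a² + b²) = √(0.02130 + 2.53508) = 1.59887.
True dip = arctan(1.59887) = 58.0°, dipping toward S (azimuth ≈ 185°).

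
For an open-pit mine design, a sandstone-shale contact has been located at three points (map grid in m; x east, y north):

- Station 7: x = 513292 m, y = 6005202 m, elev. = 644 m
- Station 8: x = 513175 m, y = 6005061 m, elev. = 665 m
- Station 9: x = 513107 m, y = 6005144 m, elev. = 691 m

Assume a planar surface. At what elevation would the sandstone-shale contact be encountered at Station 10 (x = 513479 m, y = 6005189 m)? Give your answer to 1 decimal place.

Two edge vectors: Station 7→Station 8 = (-117, -141, 21), Station 7→Station 9 = (-185, -58, 47).
Normal n = (Station 7→Station 8) × (Station 7→Station 9) = (-5409, 1614, -19299).
So ∂z/∂x = −n_x/n_z = −0.280273589 and ∂z/∂y = −n_y/n_z = 0.083631276.
Intercept c from Station 7: 644 + 143862.19 − 502222.71 = −357716.52.
At (513479, 6005189): z = −143914.6 + 502221.6 − 357716.52 = 590.5 m.

590.5 m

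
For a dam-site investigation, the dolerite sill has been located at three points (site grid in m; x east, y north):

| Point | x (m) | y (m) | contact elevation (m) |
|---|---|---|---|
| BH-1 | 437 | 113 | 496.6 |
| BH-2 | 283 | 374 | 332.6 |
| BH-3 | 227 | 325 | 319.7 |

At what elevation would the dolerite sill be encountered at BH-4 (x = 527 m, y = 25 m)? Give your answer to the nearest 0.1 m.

Let the plane be z = a·x + b·y + c.
BH-2−BH-1: −154a + 261b = −164;  BH-3−BH-1: −210a + 212b = −176.9.
Solving gives a = 0.51452, b = −0.32476.
Then c = 496.6 − a·437 − b·113 = 308.45.
At (527, 25): z = 271.2 − 8.1 + 308.45 = 571.5 m.

571.5 m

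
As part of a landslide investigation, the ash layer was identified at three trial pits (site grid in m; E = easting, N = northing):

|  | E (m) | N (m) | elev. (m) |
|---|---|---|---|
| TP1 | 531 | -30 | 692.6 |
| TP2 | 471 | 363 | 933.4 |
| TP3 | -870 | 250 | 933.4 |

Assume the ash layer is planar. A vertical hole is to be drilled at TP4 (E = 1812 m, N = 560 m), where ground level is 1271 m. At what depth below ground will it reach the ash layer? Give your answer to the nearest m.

Let the plane be z = a·E + b·N + c.
TP2−TP1: −60a + 393b = 240.8;  TP3−TP1: −1401a + 280b = 240.8.
Solving gives a = −0.05098, b = 0.60494.
Then c = 692.6 − a·531 − b·-30 = 737.82.
At (1812, 560): z_contact = −92.4 + 338.8 + 737.82 = 984.2 m.
Depth below ground = 1271 − 984.2 = 287 m.

287 m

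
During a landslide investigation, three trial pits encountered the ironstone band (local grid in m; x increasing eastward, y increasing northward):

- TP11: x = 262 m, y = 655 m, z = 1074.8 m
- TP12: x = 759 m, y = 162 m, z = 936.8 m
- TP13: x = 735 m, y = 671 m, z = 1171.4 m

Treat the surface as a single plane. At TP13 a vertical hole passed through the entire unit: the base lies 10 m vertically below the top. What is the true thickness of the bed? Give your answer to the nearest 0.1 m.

Let the plane be z = a·x + b·y + c.
TP12−TP11: 497a − 493b = −138;  TP13−TP11: 473a + 16b = 96.6.
Solving gives a = 0.18834, b = 0.46978.
|∇z| = √(a²+b²) = 0.50613, so dip δ = arctan(0.50613) = 26.85°.
True thickness = vertical thickness × cos δ = 10 × cos 26.85° = 8.9 m.

8.9 m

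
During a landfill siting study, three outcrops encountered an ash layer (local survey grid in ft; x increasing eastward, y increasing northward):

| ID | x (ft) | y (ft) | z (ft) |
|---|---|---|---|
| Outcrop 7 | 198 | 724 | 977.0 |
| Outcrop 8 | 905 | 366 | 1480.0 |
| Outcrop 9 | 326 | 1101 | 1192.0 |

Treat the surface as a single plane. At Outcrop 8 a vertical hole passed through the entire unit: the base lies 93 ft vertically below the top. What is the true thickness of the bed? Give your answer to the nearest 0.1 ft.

69.2 ft

Let the plane be z = a·x + b·y + c.
Outcrop 8−Outcrop 7: 707a − 358b = 503;  Outcrop 9−Outcrop 7: 128a + 377b = 215.
Solving gives a = 0.85350, b = 0.28051.
|∇z| = √(a²+b²) = 0.89841, so dip δ = arctan(0.89841) = 41.94°.
True thickness = vertical thickness × cos δ = 93 × cos 41.94° = 69.2 ft.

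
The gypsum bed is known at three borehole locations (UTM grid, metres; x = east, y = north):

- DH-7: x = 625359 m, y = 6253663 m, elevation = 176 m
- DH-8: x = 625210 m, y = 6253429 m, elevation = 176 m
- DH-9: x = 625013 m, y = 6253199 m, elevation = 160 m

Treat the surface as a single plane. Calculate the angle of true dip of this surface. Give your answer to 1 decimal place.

Two edge vectors: DH-7→DH-8 = (-149, -234, 0), DH-7→DH-9 = (-346, -464, -16).
Normal n = (DH-7→DH-8) × (DH-7→DH-9) = (3744, -2384, -11828).
So ∂z/∂x = −n_x/n_z = 0.31654 and ∂z/∂y = −n_y/n_z = −0.20156.
Gradient magnitude |∇z| = √(a² + b²) = √(0.10020 + 0.04062) = 0.37526.
True dip = arctan(0.37526) = 20.6°, dipping toward WNW (azimuth ≈ 302°).

20.6°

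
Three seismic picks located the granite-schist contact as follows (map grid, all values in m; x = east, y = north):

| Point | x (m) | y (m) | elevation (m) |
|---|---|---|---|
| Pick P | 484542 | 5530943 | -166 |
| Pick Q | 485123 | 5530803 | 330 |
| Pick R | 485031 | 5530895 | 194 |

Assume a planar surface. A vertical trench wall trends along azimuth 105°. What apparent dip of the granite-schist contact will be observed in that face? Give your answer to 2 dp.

Let the plane be z = a·x + b·y + c.
Pick Q−Pick P: 581a − 140b = 496;  Pick R−Pick P: 489a − 48b = 360.
Solving gives a = 0.65543, b = −0.82283.
Unit vector along 105° is (sin 105°, cos 105°) = (0.9659, -0.2588).
Slope in that direction = a·(0.9659) + b·(-0.2588) = 0.84606.
Apparent dip = arctan|0.84606| = 40.23° (true dip is 46.5°, so apparent ≤ true as expected).

40.23°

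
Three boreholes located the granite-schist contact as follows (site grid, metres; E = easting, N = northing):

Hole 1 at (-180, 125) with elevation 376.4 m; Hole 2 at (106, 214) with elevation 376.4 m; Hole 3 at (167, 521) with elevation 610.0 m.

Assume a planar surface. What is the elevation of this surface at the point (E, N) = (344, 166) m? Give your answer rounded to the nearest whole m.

277 m

Two edge vectors: Hole 1→Hole 2 = (286, 89, 0), Hole 1→Hole 3 = (347, 396, 233.6).
Normal n = (Hole 1→Hole 2) × (Hole 1→Hole 3) = (20790.4, -66809.6, 82373).
So ∂z/∂E = −n_x/n_z = −0.25239 and ∂z/∂N = −n_y/n_z = 0.81106.
Intercept c from Hole 1: 376.4 − 45.43 − 101.38 = 229.59.
At (344, 166): z = −86.8 + 134.6 + 229.59 = 277.4 m.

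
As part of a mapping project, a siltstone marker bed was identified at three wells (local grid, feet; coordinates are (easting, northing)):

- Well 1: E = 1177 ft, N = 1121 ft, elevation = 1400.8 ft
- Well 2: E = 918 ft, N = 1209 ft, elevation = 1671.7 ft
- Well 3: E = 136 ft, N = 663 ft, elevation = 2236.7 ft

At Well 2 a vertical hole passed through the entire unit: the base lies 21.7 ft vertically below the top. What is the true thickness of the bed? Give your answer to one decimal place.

Two edge vectors: Well 1→Well 2 = (-259, 88, 270.9), Well 1→Well 3 = (-1041, -458, 835.9).
Normal n = (Well 1→Well 2) × (Well 1→Well 3) = (197631.4, -65508.8, 210230).
So ∂z/∂E = −n_x/n_z = −0.94007 and ∂z/∂N = −n_y/n_z = 0.31161.
|∇z| = √(a²+b²) = 0.99037, so dip δ = arctan(0.99037) = 44.72°.
True thickness = vertical thickness × cos δ = 21.7 × cos 44.72° = 15.4 ft.

15.4 ft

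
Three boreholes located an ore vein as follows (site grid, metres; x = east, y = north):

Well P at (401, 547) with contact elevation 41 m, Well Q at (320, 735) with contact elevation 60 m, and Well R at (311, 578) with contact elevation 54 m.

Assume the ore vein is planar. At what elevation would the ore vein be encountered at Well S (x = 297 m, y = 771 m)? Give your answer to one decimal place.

64.6 m

Let the plane be z = a·x + b·y + c.
Well Q−Well P: −81a + 188b = 19;  Well R−Well P: −90a + 31b = 13.
Solving gives a = −0.12874, b = 0.04560.
Then c = 41 − a·401 − b·547 = 67.68.
At (297, 771): z = −38.2 + 35.2 + 67.68 = 64.6 m.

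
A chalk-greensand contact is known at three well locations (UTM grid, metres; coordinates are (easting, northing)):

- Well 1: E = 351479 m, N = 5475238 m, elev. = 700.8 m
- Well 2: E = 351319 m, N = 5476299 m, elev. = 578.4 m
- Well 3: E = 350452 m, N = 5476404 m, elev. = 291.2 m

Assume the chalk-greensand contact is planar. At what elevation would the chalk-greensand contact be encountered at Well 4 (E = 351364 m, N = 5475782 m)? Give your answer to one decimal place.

Two edge vectors: Well 1→Well 2 = (-160, 1061, -122.4), Well 1→Well 3 = (-1027, 1166, -409.6).
Normal n = (Well 1→Well 2) × (Well 1→Well 3) = (-291867.2, 60168.8, 903087).
So ∂z/∂E = −n_x/n_z = 0.323188353 and ∂z/∂N = −n_y/n_z = −0.066625696.
Intercept c from Well 1: 700.8 − 113593.92 + 364791.54 = 251898.42.
At (351364, 5475782): z = 113556.8 − 364827.8 + 251898.42 = 627.4 m.

627.4 m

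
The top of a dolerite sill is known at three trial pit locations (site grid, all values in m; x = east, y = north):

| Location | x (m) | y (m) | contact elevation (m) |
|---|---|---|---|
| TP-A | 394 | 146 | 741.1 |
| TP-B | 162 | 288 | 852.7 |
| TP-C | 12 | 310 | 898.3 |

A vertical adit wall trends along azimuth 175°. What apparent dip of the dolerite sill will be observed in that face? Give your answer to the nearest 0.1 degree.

21.8°

Let the plane be z = a·x + b·y + c.
TP-B−TP-A: −232a + 142b = 111.6;  TP-C−TP-A: −382a + 164b = 157.2.
Solving gives a = −0.24821, b = 0.38039.
Unit vector along 175° is (sin 175°, cos 175°) = (0.0872, -0.9962).
Slope in that direction = a·(0.0872) + b·(-0.9962) = −0.40058.
Apparent dip = arctan|0.40058| = 21.8° (true dip is 24.4°, so apparent ≤ true as expected).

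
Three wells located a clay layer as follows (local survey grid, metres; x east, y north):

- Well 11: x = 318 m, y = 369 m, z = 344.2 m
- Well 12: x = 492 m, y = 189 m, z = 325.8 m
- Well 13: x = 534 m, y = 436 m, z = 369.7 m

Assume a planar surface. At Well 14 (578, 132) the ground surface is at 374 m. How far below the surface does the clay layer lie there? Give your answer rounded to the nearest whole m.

52 m

Two edge vectors: Well 11→Well 12 = (174, -180, -18.4), Well 11→Well 13 = (216, 67, 25.5).
Normal n = (Well 11→Well 12) × (Well 11→Well 13) = (-3357.2, -8411.4, 50538).
So ∂z/∂x = −n_x/n_z = 0.06643 and ∂z/∂y = −n_y/n_z = 0.16644.
Intercept c from Well 11: 344.2 − 21.12 − 61.42 = 261.66.
At (578, 132): z_contact = 38.4 + 22.0 + 261.66 = 322.0 m.
Depth below ground = 374 − 322.0 = 52 m.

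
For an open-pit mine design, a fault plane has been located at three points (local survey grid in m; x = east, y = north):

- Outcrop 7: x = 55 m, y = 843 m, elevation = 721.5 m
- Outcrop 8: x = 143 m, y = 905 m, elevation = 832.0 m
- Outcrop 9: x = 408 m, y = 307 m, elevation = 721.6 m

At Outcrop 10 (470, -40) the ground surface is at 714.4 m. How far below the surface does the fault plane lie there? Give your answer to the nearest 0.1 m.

135.6 m

Let the plane be z = a·x + b·y + c.
Outcrop 8−Outcrop 7: 88a + 62b = 110.5;  Outcrop 9−Outcrop 7: 353a − 536b = 0.1.
Solving gives a = 0.85780, b = 0.56474.
Then c = 721.5 − a·55 − b·843 = 198.24.
At (470, -40): z_contact = 403.16 − 22.59 + 198.24 = 578.82 m.
Depth below ground = 714.4 − 578.82 = 135.6 m.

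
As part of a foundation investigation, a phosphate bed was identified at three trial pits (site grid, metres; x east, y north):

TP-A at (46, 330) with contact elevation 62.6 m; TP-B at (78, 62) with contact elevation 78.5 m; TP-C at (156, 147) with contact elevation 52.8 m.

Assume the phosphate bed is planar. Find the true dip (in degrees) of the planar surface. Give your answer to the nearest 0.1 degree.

Let the plane be z = a·x + b·y + c.
TP-B−TP-A: 32a − 268b = 15.9;  TP-C−TP-A: 110a − 183b = −9.8.
Solving gives a = −0.23434, b = −0.08731.
Gradient magnitude |∇z| = √(a² + b²) = √(0.05492 + 0.00762) = 0.25008.
True dip = arctan(0.25008) = 14.0°, dipping toward ENE (azimuth ≈ 070°).

14.0°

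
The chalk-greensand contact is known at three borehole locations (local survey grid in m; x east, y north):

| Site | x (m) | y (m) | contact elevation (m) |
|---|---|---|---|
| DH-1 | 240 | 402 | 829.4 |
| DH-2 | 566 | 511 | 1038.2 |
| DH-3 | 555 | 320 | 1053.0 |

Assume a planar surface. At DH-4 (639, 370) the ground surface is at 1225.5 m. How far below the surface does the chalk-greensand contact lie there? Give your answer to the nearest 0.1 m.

Let the plane be z = a·x + b·y + c.
DH-2−DH-1: 326a + 109b = 208.8;  DH-3−DH-1: 315a − 82b = 223.6.
Solving gives a = 0.67948, b = −0.11662.
Then c = 829.4 − a·240 − b·402 = 713.21.
At (639, 370): z_contact = 434.19 − 43.15 + 713.21 = 1104.25 m.
Depth below ground = 1225.5 − 1104.25 = 121.3 m.

121.3 m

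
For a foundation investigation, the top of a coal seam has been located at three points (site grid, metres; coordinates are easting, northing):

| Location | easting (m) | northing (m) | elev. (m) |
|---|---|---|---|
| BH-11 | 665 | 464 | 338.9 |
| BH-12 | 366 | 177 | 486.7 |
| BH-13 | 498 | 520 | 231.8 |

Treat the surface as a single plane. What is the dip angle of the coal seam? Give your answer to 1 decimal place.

43.3°

Let the plane be z = a·easting + b·northing + c.
BH-12−BH-11: −299a − 287b = 147.8;  BH-13−BH-11: −167a + 56b = −107.1.
Solving gives a = 0.34730, b = −0.87680.
Gradient magnitude |∇z| = √(a² + b²) = √(0.12062 + 0.76878) = 0.94308.
True dip = arctan(0.94308) = 43.3°, dipping toward NNW (azimuth ≈ 338°).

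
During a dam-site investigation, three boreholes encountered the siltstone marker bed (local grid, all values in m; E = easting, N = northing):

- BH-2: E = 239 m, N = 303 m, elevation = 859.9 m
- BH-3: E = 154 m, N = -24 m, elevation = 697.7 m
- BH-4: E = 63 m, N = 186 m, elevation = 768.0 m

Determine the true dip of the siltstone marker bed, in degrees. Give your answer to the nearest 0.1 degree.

26.3°

Two edge vectors: BH-2→BH-3 = (-85, -327, -162.2), BH-2→BH-4 = (-176, -117, -91.9).
Normal n = (BH-2→BH-3) × (BH-2→BH-4) = (11073.9, 20735.7, -47607).
So ∂z/∂E = −n_x/n_z = 0.23261 and ∂z/∂N = −n_y/n_z = 0.43556.
Gradient magnitude |∇z| = √(a² + b²) = √(0.05411 + 0.18971) = 0.49378.
True dip = arctan(0.49378) = 26.3°, dipping toward SSW (azimuth ≈ 208°).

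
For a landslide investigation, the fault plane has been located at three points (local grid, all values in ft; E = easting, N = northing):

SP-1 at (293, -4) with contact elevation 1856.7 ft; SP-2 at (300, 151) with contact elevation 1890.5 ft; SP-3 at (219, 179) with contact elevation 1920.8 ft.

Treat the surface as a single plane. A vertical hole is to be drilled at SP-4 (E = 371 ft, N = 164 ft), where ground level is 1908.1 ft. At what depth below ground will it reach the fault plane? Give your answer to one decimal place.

35.5 ft

Two edge vectors: SP-1→SP-2 = (7, 155, 33.8), SP-1→SP-3 = (-74, 183, 64.1).
Normal n = (SP-1→SP-2) × (SP-1→SP-3) = (3750.1, -2949.9, 12751).
So ∂z/∂E = −n_x/n_z = −0.29410 and ∂z/∂N = −n_y/n_z = 0.23135.
Intercept c from SP-1: 1856.7 + 86.17 + 0.93 = 1943.80.
At (371, 164): z_contact = −109.11 + 37.94 + 1943.80 = 1872.63 ft.
Depth below ground = 1908.1 − 1872.63 = 35.5 ft.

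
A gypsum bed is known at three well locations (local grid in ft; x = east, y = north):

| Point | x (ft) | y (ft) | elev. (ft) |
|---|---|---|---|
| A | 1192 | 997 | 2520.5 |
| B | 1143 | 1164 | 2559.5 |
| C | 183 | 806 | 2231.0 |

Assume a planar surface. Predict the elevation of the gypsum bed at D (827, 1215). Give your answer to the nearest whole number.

2502 ft

Two edge vectors: A→B = (-49, 167, 39), A→C = (-1009, -191, -289.5).
Normal n = (A→B) × (A→C) = (-40897.5, -53536.5, 177862).
So ∂z/∂x = −n_x/n_z = 0.22994 and ∂z/∂y = −n_y/n_z = 0.30100.
Intercept c from A: 2520.5 − 274.09 − 300.10 = 1946.31.
At (827, 1215): z = 190.2 + 365.7 + 1946.31 = 2502.2 ft.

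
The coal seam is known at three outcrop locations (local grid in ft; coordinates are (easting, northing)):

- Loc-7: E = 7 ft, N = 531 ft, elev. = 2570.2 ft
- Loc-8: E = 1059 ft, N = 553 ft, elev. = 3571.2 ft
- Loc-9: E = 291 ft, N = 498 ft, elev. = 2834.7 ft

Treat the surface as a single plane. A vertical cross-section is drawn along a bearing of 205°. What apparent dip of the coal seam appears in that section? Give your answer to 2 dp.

Let the plane be z = a·E + b·N + c.
Loc-8−Loc-7: 1052a + 22b = 1001;  Loc-9−Loc-7: 284a − 33b = 264.5.
Solving gives a = 0.94844, b = 0.14720.
Unit vector along 205° is (sin 205°, cos 205°) = (-0.4226, -0.9063).
Slope in that direction = a·(-0.4226) + b·(-0.9063) = −0.53424.
Apparent dip = arctan|0.53424| = 28.11° (true dip is 43.8°, so apparent ≤ true as expected).

28.11°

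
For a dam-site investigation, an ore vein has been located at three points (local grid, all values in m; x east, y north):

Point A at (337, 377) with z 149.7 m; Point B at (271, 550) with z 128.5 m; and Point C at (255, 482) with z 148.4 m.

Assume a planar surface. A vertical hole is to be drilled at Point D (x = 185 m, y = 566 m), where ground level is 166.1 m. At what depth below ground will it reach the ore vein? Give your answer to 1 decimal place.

17.5 m

Two edge vectors: Point A→Point B = (-66, 173, -21.2), Point A→Point C = (-82, 105, -1.3).
Normal n = (Point A→Point B) × (Point A→Point C) = (2001.1, 1652.6, 7256).
So ∂z/∂x = −n_x/n_z = −0.27579 and ∂z/∂y = −n_y/n_z = −0.22776.
Intercept c from Point A: 149.7 + 92.94 + 85.86 = 328.50.
At (185, 566): z_contact = −51.02 − 128.91 + 328.50 = 148.57 m.
Depth below ground = 166.1 − 148.57 = 17.5 m.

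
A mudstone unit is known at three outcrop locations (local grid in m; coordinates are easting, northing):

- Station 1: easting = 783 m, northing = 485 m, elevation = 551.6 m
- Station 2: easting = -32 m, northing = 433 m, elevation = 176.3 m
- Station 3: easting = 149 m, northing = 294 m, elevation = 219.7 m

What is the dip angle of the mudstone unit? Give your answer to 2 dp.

Two edge vectors: Station 1→Station 2 = (-815, -52, -375.3), Station 1→Station 3 = (-634, -191, -331.9).
Normal n = (Station 1→Station 2) × (Station 1→Station 3) = (-54423.5, -32558.3, 122697).
So ∂z/∂easting = −n_x/n_z = 0.44356 and ∂z/∂northing = −n_y/n_z = 0.26536.
Gradient magnitude |∇z| = √(a² + b²) = √(0.19675 + 0.07041) = 0.51687.
True dip = arctan(0.51687) = 27.33°, dipping toward WSW (azimuth ≈ 239°).

27.33°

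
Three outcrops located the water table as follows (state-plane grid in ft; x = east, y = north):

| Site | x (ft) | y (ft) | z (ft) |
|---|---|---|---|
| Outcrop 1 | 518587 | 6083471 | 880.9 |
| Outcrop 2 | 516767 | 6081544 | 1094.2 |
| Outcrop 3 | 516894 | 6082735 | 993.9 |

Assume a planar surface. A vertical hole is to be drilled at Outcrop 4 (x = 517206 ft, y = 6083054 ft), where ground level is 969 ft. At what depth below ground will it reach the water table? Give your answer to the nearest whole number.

11 ft

Let the plane be z = a·x + b·y + c.
Outcrop 2−Outcrop 1: −1820a − 1927b = 213.3;  Outcrop 3−Outcrop 1: −1693a − 736b = 113.
Solving gives a = −0.03159940, b = −0.08084540.
Then c = 880.9 − a·518587 − b·6083471 = 509088.61.
At (517206, 6083054): z_contact = −16343.4 − 491787.0 + 509088.61 = 958.3 ft.
Depth below ground = 969 − 958.3 = 11 ft.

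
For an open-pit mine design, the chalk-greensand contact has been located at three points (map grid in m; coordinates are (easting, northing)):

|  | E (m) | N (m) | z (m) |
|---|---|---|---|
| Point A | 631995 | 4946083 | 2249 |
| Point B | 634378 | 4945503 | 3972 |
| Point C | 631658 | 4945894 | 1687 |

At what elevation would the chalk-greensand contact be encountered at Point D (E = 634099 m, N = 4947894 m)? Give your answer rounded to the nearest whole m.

6499 m

Let the plane be z = a·E + b·N + c.
Point B−Point A: 2383a − 580b = 1723;  Point C−Point A: −337a − 189b = −562.
Solving gives a = 1.00891852, b = 1.17457385.
Then c = 2249 − a·631995 − b·4946083 = −6444922.23.
At (634099, 4947894): z = 639754.2 + 5811666.9 − 6444922.23 = 6498.9 m.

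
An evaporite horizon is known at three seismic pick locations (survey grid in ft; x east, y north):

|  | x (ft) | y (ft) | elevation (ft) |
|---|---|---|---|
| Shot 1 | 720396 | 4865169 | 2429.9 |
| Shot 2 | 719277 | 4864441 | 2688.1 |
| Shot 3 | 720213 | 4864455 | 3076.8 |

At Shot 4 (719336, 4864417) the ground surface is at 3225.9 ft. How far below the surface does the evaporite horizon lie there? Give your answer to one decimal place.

488.0 ft

Two edge vectors: Shot 1→Shot 2 = (-1119, -728, 258.2), Shot 1→Shot 3 = (-183, -714, 646.9).
Normal n = (Shot 1→Shot 2) × (Shot 1→Shot 3) = (-286588.4, 676630.5, 665742).
So ∂z/∂x = −n_x/n_z = 0.430479675 and ∂z/∂y = −n_y/n_z = −1.016355435.
Intercept c from Shot 1: 2429.9 − 310115.84 + 4944740.96 = 4637055.02.
At (719336, 4864417): z_contact = 309659.53 − 4943976.66 + 4637055.02 = 2737.89 ft.
Depth below ground = 3225.9 − 2737.89 = 488.0 ft.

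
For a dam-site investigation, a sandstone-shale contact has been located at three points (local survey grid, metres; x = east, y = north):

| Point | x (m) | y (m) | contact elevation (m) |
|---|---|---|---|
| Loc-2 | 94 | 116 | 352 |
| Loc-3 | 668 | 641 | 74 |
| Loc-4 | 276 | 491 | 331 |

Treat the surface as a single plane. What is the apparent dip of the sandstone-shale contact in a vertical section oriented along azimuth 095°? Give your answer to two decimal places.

38.80°

Let the plane be z = a·x + b·y + c.
Loc-3−Loc-2: 574a + 525b = −278;  Loc-4−Loc-2: 182a + 375b = −21.
Solving gives a = −0.77882, b = 0.32199.
Unit vector along 095° is (sin 95°, cos 95°) = (0.9962, -0.0872).
Slope in that direction = a·(0.9962) + b·(-0.0872) = −0.80392.
Apparent dip = arctan|0.80392| = 38.80° (true dip is 40.1°, so apparent ≤ true as expected).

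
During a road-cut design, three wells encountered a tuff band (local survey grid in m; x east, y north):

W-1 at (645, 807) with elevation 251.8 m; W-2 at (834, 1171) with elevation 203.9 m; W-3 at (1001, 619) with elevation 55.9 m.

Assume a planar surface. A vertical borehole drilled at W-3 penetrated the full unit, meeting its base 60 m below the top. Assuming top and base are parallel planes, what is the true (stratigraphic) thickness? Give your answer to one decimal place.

53.6 m

Two edge vectors: W-1→W-2 = (189, 364, -47.9), W-1→W-3 = (356, -188, -195.9).
Normal n = (W-1→W-2) × (W-1→W-3) = (-80312.8, 19972.7, -165116).
So ∂z/∂x = −n_x/n_z = −0.48640 and ∂z/∂y = −n_y/n_z = 0.12096.
|∇z| = √(a²+b²) = 0.50122, so dip δ = arctan(0.50122) = 26.62°.
True thickness = vertical thickness × cos δ = 60 × cos 26.62° = 53.6 m.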